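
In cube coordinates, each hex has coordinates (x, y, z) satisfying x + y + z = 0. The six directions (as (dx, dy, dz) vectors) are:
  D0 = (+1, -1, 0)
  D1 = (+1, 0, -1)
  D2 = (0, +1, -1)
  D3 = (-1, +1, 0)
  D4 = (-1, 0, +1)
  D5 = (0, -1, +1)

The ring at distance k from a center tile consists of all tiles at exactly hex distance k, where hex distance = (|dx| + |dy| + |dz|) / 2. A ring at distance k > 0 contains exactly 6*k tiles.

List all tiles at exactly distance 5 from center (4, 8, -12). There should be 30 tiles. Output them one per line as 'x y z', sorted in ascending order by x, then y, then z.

Answer: -1 8 -7
-1 9 -8
-1 10 -9
-1 11 -10
-1 12 -11
-1 13 -12
0 7 -7
0 13 -13
1 6 -7
1 13 -14
2 5 -7
2 13 -15
3 4 -7
3 13 -16
4 3 -7
4 13 -17
5 3 -8
5 12 -17
6 3 -9
6 11 -17
7 3 -10
7 10 -17
8 3 -11
8 9 -17
9 3 -12
9 4 -13
9 5 -14
9 6 -15
9 7 -16
9 8 -17

Derivation:
Walk ring at distance 5 from (4, 8, -12):
Start at center + D4*5 = (-1, 8, -7)
  hex 0: (-1, 8, -7)
  hex 1: (0, 7, -7)
  hex 2: (1, 6, -7)
  hex 3: (2, 5, -7)
  hex 4: (3, 4, -7)
  hex 5: (4, 3, -7)
  hex 6: (5, 3, -8)
  hex 7: (6, 3, -9)
  hex 8: (7, 3, -10)
  hex 9: (8, 3, -11)
  hex 10: (9, 3, -12)
  hex 11: (9, 4, -13)
  hex 12: (9, 5, -14)
  hex 13: (9, 6, -15)
  hex 14: (9, 7, -16)
  hex 15: (9, 8, -17)
  hex 16: (8, 9, -17)
  hex 17: (7, 10, -17)
  hex 18: (6, 11, -17)
  hex 19: (5, 12, -17)
  hex 20: (4, 13, -17)
  hex 21: (3, 13, -16)
  hex 22: (2, 13, -15)
  hex 23: (1, 13, -14)
  hex 24: (0, 13, -13)
  hex 25: (-1, 13, -12)
  hex 26: (-1, 12, -11)
  hex 27: (-1, 11, -10)
  hex 28: (-1, 10, -9)
  hex 29: (-1, 9, -8)
Sorted: 30 hexes.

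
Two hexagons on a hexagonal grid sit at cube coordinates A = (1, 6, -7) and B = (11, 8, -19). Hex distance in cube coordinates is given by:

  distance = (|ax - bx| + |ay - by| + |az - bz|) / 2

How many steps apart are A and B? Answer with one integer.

Answer: 12

Derivation:
|ax - bx| = |1 - 11| = 10
|ay - by| = |6 - 8| = 2
|az - bz| = |-7 - (-19)| = 12
distance = (10 + 2 + 12) / 2 = 24 / 2 = 12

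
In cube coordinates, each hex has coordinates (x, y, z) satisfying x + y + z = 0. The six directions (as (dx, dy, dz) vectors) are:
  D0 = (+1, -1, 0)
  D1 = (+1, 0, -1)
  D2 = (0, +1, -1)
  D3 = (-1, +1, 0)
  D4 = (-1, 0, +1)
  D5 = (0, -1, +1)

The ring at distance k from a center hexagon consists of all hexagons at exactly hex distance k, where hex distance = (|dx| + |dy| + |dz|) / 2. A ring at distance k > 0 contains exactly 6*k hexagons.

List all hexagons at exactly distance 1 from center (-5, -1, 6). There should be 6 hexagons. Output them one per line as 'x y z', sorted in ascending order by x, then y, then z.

Walk ring at distance 1 from (-5, -1, 6):
Start at center + D4*1 = (-6, -1, 7)
  hex 0: (-6, -1, 7)
  hex 1: (-5, -2, 7)
  hex 2: (-4, -2, 6)
  hex 3: (-4, -1, 5)
  hex 4: (-5, 0, 5)
  hex 5: (-6, 0, 6)
Sorted: 6 hexes.

Answer: -6 -1 7
-6 0 6
-5 -2 7
-5 0 5
-4 -2 6
-4 -1 5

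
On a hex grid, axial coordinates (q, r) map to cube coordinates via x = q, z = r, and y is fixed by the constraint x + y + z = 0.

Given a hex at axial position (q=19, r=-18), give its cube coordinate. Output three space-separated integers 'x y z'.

x = q = 19
z = r = -18
y = -x - z = -(19) - (-18) = -1

Answer: 19 -1 -18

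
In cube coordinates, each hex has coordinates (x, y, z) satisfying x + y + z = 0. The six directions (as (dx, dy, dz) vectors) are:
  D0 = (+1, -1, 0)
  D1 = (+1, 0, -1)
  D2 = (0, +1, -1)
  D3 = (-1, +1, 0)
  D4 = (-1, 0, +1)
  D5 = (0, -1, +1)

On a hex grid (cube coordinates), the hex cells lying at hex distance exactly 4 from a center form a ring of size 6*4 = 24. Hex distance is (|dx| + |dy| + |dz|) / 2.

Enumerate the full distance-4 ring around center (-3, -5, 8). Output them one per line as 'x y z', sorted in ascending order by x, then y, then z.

Walk ring at distance 4 from (-3, -5, 8):
Start at center + D4*4 = (-7, -5, 12)
  hex 0: (-7, -5, 12)
  hex 1: (-6, -6, 12)
  hex 2: (-5, -7, 12)
  hex 3: (-4, -8, 12)
  hex 4: (-3, -9, 12)
  hex 5: (-2, -9, 11)
  hex 6: (-1, -9, 10)
  hex 7: (0, -9, 9)
  hex 8: (1, -9, 8)
  hex 9: (1, -8, 7)
  hex 10: (1, -7, 6)
  hex 11: (1, -6, 5)
  hex 12: (1, -5, 4)
  hex 13: (0, -4, 4)
  hex 14: (-1, -3, 4)
  hex 15: (-2, -2, 4)
  hex 16: (-3, -1, 4)
  hex 17: (-4, -1, 5)
  hex 18: (-5, -1, 6)
  hex 19: (-6, -1, 7)
  hex 20: (-7, -1, 8)
  hex 21: (-7, -2, 9)
  hex 22: (-7, -3, 10)
  hex 23: (-7, -4, 11)
Sorted: 24 hexes.

Answer: -7 -5 12
-7 -4 11
-7 -3 10
-7 -2 9
-7 -1 8
-6 -6 12
-6 -1 7
-5 -7 12
-5 -1 6
-4 -8 12
-4 -1 5
-3 -9 12
-3 -1 4
-2 -9 11
-2 -2 4
-1 -9 10
-1 -3 4
0 -9 9
0 -4 4
1 -9 8
1 -8 7
1 -7 6
1 -6 5
1 -5 4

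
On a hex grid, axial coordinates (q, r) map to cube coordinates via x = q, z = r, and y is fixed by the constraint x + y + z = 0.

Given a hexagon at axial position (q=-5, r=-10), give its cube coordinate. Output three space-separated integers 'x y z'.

x = q = -5
z = r = -10
y = -x - z = -(-5) - (-10) = 15

Answer: -5 15 -10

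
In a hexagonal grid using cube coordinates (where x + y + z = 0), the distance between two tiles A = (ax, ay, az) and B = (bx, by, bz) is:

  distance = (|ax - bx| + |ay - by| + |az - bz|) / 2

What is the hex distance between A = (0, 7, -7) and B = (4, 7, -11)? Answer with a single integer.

|ax - bx| = |0 - 4| = 4
|ay - by| = |7 - 7| = 0
|az - bz| = |-7 - (-11)| = 4
distance = (4 + 0 + 4) / 2 = 8 / 2 = 4

Answer: 4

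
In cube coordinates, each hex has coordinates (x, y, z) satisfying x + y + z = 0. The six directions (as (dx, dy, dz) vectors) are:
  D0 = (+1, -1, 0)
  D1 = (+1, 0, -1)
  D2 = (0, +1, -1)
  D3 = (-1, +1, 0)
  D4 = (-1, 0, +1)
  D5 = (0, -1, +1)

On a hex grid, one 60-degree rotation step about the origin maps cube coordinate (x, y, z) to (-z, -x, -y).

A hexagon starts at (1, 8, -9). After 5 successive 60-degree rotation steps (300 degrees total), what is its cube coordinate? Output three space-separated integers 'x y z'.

Start: (1, 8, -9)
Step 1: (1, 8, -9) -> (-(-9), -(1), -(8)) = (9, -1, -8)
Step 2: (9, -1, -8) -> (-(-8), -(9), -(-1)) = (8, -9, 1)
Step 3: (8, -9, 1) -> (-(1), -(8), -(-9)) = (-1, -8, 9)
Step 4: (-1, -8, 9) -> (-(9), -(-1), -(-8)) = (-9, 1, 8)
Step 5: (-9, 1, 8) -> (-(8), -(-9), -(1)) = (-8, 9, -1)

Answer: -8 9 -1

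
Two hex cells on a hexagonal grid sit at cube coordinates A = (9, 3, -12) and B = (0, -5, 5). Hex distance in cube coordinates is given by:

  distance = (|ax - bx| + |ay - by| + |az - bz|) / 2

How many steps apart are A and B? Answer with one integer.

Answer: 17

Derivation:
|ax - bx| = |9 - 0| = 9
|ay - by| = |3 - (-5)| = 8
|az - bz| = |-12 - 5| = 17
distance = (9 + 8 + 17) / 2 = 34 / 2 = 17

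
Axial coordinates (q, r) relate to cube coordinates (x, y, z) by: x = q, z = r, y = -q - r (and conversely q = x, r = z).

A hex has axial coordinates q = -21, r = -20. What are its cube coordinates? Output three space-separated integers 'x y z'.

x = q = -21
z = r = -20
y = -x - z = -(-21) - (-20) = 41

Answer: -21 41 -20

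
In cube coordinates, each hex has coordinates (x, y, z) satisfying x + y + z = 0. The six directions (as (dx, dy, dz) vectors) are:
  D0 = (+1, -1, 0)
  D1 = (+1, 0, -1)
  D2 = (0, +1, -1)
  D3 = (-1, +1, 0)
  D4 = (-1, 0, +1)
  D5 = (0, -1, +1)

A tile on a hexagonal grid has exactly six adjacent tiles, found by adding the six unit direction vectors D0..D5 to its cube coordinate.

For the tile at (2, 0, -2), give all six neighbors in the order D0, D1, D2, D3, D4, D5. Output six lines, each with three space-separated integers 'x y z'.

Center: (2, 0, -2). Add each direction:
  D0: (2, 0, -2) + (1, -1, 0) = (3, -1, -2)
  D1: (2, 0, -2) + (1, 0, -1) = (3, 0, -3)
  D2: (2, 0, -2) + (0, 1, -1) = (2, 1, -3)
  D3: (2, 0, -2) + (-1, 1, 0) = (1, 1, -2)
  D4: (2, 0, -2) + (-1, 0, 1) = (1, 0, -1)
  D5: (2, 0, -2) + (0, -1, 1) = (2, -1, -1)

Answer: 3 -1 -2
3 0 -3
2 1 -3
1 1 -2
1 0 -1
2 -1 -1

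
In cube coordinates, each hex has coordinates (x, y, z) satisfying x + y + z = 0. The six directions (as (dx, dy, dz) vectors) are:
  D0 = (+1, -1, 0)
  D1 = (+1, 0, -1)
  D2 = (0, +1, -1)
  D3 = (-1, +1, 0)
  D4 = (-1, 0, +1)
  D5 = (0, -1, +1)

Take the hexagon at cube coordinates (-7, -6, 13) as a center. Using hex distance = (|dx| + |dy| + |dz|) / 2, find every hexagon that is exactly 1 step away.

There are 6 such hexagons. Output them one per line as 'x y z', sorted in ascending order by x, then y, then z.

Answer: -8 -6 14
-8 -5 13
-7 -7 14
-7 -5 12
-6 -7 13
-6 -6 12

Derivation:
Walk ring at distance 1 from (-7, -6, 13):
Start at center + D4*1 = (-8, -6, 14)
  hex 0: (-8, -6, 14)
  hex 1: (-7, -7, 14)
  hex 2: (-6, -7, 13)
  hex 3: (-6, -6, 12)
  hex 4: (-7, -5, 12)
  hex 5: (-8, -5, 13)
Sorted: 6 hexes.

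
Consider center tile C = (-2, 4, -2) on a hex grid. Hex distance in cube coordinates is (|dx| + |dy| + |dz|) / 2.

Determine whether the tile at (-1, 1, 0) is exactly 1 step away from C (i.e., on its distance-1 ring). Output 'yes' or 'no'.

Answer: no

Derivation:
|px - cx| = |-1 - (-2)| = 1
|py - cy| = |1 - 4| = 3
|pz - cz| = |0 - (-2)| = 2
distance = (1+3+2)/2 = 6/2 = 3
radius = 1; distance != radius -> no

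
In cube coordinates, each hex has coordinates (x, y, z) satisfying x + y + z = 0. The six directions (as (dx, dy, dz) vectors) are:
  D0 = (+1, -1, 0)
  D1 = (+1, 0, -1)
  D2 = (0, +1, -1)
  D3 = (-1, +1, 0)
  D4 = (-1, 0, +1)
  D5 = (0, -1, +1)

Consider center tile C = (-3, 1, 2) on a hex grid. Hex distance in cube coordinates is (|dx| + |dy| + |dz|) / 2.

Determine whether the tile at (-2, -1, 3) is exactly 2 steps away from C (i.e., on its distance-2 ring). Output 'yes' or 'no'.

Answer: yes

Derivation:
|px - cx| = |-2 - (-3)| = 1
|py - cy| = |-1 - 1| = 2
|pz - cz| = |3 - 2| = 1
distance = (1+2+1)/2 = 4/2 = 2
radius = 2; distance == radius -> yes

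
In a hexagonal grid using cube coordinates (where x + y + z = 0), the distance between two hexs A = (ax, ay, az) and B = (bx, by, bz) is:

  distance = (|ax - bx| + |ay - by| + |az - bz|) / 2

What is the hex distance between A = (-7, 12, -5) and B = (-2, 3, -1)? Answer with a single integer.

|ax - bx| = |-7 - (-2)| = 5
|ay - by| = |12 - 3| = 9
|az - bz| = |-5 - (-1)| = 4
distance = (5 + 9 + 4) / 2 = 18 / 2 = 9

Answer: 9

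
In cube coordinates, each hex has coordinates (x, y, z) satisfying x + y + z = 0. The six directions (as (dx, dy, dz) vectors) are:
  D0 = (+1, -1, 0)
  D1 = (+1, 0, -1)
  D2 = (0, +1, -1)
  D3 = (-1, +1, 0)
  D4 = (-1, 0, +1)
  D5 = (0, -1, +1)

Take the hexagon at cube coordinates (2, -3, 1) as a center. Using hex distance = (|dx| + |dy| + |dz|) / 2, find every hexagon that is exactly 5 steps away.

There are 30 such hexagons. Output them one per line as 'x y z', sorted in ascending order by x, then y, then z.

Walk ring at distance 5 from (2, -3, 1):
Start at center + D4*5 = (-3, -3, 6)
  hex 0: (-3, -3, 6)
  hex 1: (-2, -4, 6)
  hex 2: (-1, -5, 6)
  hex 3: (0, -6, 6)
  hex 4: (1, -7, 6)
  hex 5: (2, -8, 6)
  hex 6: (3, -8, 5)
  hex 7: (4, -8, 4)
  hex 8: (5, -8, 3)
  hex 9: (6, -8, 2)
  hex 10: (7, -8, 1)
  hex 11: (7, -7, 0)
  hex 12: (7, -6, -1)
  hex 13: (7, -5, -2)
  hex 14: (7, -4, -3)
  hex 15: (7, -3, -4)
  hex 16: (6, -2, -4)
  hex 17: (5, -1, -4)
  hex 18: (4, 0, -4)
  hex 19: (3, 1, -4)
  hex 20: (2, 2, -4)
  hex 21: (1, 2, -3)
  hex 22: (0, 2, -2)
  hex 23: (-1, 2, -1)
  hex 24: (-2, 2, 0)
  hex 25: (-3, 2, 1)
  hex 26: (-3, 1, 2)
  hex 27: (-3, 0, 3)
  hex 28: (-3, -1, 4)
  hex 29: (-3, -2, 5)
Sorted: 30 hexes.

Answer: -3 -3 6
-3 -2 5
-3 -1 4
-3 0 3
-3 1 2
-3 2 1
-2 -4 6
-2 2 0
-1 -5 6
-1 2 -1
0 -6 6
0 2 -2
1 -7 6
1 2 -3
2 -8 6
2 2 -4
3 -8 5
3 1 -4
4 -8 4
4 0 -4
5 -8 3
5 -1 -4
6 -8 2
6 -2 -4
7 -8 1
7 -7 0
7 -6 -1
7 -5 -2
7 -4 -3
7 -3 -4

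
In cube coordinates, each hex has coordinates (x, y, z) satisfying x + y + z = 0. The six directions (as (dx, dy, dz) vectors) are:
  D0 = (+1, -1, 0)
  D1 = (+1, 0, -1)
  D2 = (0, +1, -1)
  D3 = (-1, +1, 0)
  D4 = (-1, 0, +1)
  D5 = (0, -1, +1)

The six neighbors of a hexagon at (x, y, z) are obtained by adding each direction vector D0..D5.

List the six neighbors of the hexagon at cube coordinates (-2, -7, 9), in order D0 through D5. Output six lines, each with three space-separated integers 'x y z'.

Answer: -1 -8 9
-1 -7 8
-2 -6 8
-3 -6 9
-3 -7 10
-2 -8 10

Derivation:
Center: (-2, -7, 9). Add each direction:
  D0: (-2, -7, 9) + (1, -1, 0) = (-1, -8, 9)
  D1: (-2, -7, 9) + (1, 0, -1) = (-1, -7, 8)
  D2: (-2, -7, 9) + (0, 1, -1) = (-2, -6, 8)
  D3: (-2, -7, 9) + (-1, 1, 0) = (-3, -6, 9)
  D4: (-2, -7, 9) + (-1, 0, 1) = (-3, -7, 10)
  D5: (-2, -7, 9) + (0, -1, 1) = (-2, -8, 10)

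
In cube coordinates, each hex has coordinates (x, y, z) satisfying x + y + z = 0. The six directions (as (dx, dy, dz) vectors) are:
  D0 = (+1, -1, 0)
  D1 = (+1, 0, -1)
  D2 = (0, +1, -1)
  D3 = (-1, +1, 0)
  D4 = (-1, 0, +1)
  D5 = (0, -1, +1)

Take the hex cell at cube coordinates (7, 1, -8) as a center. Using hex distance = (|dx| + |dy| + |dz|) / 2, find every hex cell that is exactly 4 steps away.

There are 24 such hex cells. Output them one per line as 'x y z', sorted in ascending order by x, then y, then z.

Walk ring at distance 4 from (7, 1, -8):
Start at center + D4*4 = (3, 1, -4)
  hex 0: (3, 1, -4)
  hex 1: (4, 0, -4)
  hex 2: (5, -1, -4)
  hex 3: (6, -2, -4)
  hex 4: (7, -3, -4)
  hex 5: (8, -3, -5)
  hex 6: (9, -3, -6)
  hex 7: (10, -3, -7)
  hex 8: (11, -3, -8)
  hex 9: (11, -2, -9)
  hex 10: (11, -1, -10)
  hex 11: (11, 0, -11)
  hex 12: (11, 1, -12)
  hex 13: (10, 2, -12)
  hex 14: (9, 3, -12)
  hex 15: (8, 4, -12)
  hex 16: (7, 5, -12)
  hex 17: (6, 5, -11)
  hex 18: (5, 5, -10)
  hex 19: (4, 5, -9)
  hex 20: (3, 5, -8)
  hex 21: (3, 4, -7)
  hex 22: (3, 3, -6)
  hex 23: (3, 2, -5)
Sorted: 24 hexes.

Answer: 3 1 -4
3 2 -5
3 3 -6
3 4 -7
3 5 -8
4 0 -4
4 5 -9
5 -1 -4
5 5 -10
6 -2 -4
6 5 -11
7 -3 -4
7 5 -12
8 -3 -5
8 4 -12
9 -3 -6
9 3 -12
10 -3 -7
10 2 -12
11 -3 -8
11 -2 -9
11 -1 -10
11 0 -11
11 1 -12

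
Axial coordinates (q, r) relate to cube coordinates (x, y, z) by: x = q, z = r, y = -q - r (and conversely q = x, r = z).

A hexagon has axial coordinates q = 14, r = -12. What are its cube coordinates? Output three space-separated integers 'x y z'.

Answer: 14 -2 -12

Derivation:
x = q = 14
z = r = -12
y = -x - z = -(14) - (-12) = -2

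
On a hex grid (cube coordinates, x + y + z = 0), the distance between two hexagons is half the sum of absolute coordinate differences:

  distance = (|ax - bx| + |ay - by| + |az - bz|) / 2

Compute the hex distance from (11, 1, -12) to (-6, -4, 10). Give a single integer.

Answer: 22

Derivation:
|ax - bx| = |11 - (-6)| = 17
|ay - by| = |1 - (-4)| = 5
|az - bz| = |-12 - 10| = 22
distance = (17 + 5 + 22) / 2 = 44 / 2 = 22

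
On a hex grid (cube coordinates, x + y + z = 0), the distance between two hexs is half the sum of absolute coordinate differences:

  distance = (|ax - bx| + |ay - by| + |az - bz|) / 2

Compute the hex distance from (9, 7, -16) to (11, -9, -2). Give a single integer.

|ax - bx| = |9 - 11| = 2
|ay - by| = |7 - (-9)| = 16
|az - bz| = |-16 - (-2)| = 14
distance = (2 + 16 + 14) / 2 = 32 / 2 = 16

Answer: 16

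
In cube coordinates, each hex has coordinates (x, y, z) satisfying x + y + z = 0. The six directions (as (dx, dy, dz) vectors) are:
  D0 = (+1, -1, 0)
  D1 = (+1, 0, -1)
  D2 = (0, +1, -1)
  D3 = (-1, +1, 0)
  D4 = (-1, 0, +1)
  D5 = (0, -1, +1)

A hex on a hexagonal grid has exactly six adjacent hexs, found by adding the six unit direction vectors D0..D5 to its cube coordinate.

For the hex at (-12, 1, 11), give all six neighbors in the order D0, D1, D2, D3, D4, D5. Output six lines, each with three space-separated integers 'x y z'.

Answer: -11 0 11
-11 1 10
-12 2 10
-13 2 11
-13 1 12
-12 0 12

Derivation:
Center: (-12, 1, 11). Add each direction:
  D0: (-12, 1, 11) + (1, -1, 0) = (-11, 0, 11)
  D1: (-12, 1, 11) + (1, 0, -1) = (-11, 1, 10)
  D2: (-12, 1, 11) + (0, 1, -1) = (-12, 2, 10)
  D3: (-12, 1, 11) + (-1, 1, 0) = (-13, 2, 11)
  D4: (-12, 1, 11) + (-1, 0, 1) = (-13, 1, 12)
  D5: (-12, 1, 11) + (0, -1, 1) = (-12, 0, 12)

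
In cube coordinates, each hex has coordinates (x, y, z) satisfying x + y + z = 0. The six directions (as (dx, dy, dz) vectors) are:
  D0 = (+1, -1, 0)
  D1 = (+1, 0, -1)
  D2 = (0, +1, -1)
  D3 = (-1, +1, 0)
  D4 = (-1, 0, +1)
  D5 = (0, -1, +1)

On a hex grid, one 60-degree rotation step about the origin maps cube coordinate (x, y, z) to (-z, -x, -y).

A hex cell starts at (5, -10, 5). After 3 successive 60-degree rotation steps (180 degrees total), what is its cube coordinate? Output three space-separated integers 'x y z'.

Answer: -5 10 -5

Derivation:
Start: (5, -10, 5)
Step 1: (5, -10, 5) -> (-(5), -(5), -(-10)) = (-5, -5, 10)
Step 2: (-5, -5, 10) -> (-(10), -(-5), -(-5)) = (-10, 5, 5)
Step 3: (-10, 5, 5) -> (-(5), -(-10), -(5)) = (-5, 10, -5)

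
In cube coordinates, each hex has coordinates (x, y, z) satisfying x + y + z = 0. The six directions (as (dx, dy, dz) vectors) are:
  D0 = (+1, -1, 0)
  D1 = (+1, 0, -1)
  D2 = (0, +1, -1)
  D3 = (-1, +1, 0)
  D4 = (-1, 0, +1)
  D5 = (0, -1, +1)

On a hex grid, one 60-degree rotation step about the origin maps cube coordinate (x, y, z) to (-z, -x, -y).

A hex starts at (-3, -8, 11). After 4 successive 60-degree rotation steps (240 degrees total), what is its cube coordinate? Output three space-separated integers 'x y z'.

Answer: 11 -3 -8

Derivation:
Start: (-3, -8, 11)
Step 1: (-3, -8, 11) -> (-(11), -(-3), -(-8)) = (-11, 3, 8)
Step 2: (-11, 3, 8) -> (-(8), -(-11), -(3)) = (-8, 11, -3)
Step 3: (-8, 11, -3) -> (-(-3), -(-8), -(11)) = (3, 8, -11)
Step 4: (3, 8, -11) -> (-(-11), -(3), -(8)) = (11, -3, -8)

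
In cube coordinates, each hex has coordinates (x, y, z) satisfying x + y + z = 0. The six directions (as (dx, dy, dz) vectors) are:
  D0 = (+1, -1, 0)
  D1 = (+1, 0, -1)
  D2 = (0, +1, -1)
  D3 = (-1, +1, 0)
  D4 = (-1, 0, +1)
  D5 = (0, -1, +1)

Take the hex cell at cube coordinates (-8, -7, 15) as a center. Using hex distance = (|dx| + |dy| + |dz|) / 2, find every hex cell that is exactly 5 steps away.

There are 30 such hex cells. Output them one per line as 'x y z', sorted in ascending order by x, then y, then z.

Walk ring at distance 5 from (-8, -7, 15):
Start at center + D4*5 = (-13, -7, 20)
  hex 0: (-13, -7, 20)
  hex 1: (-12, -8, 20)
  hex 2: (-11, -9, 20)
  hex 3: (-10, -10, 20)
  hex 4: (-9, -11, 20)
  hex 5: (-8, -12, 20)
  hex 6: (-7, -12, 19)
  hex 7: (-6, -12, 18)
  hex 8: (-5, -12, 17)
  hex 9: (-4, -12, 16)
  hex 10: (-3, -12, 15)
  hex 11: (-3, -11, 14)
  hex 12: (-3, -10, 13)
  hex 13: (-3, -9, 12)
  hex 14: (-3, -8, 11)
  hex 15: (-3, -7, 10)
  hex 16: (-4, -6, 10)
  hex 17: (-5, -5, 10)
  hex 18: (-6, -4, 10)
  hex 19: (-7, -3, 10)
  hex 20: (-8, -2, 10)
  hex 21: (-9, -2, 11)
  hex 22: (-10, -2, 12)
  hex 23: (-11, -2, 13)
  hex 24: (-12, -2, 14)
  hex 25: (-13, -2, 15)
  hex 26: (-13, -3, 16)
  hex 27: (-13, -4, 17)
  hex 28: (-13, -5, 18)
  hex 29: (-13, -6, 19)
Sorted: 30 hexes.

Answer: -13 -7 20
-13 -6 19
-13 -5 18
-13 -4 17
-13 -3 16
-13 -2 15
-12 -8 20
-12 -2 14
-11 -9 20
-11 -2 13
-10 -10 20
-10 -2 12
-9 -11 20
-9 -2 11
-8 -12 20
-8 -2 10
-7 -12 19
-7 -3 10
-6 -12 18
-6 -4 10
-5 -12 17
-5 -5 10
-4 -12 16
-4 -6 10
-3 -12 15
-3 -11 14
-3 -10 13
-3 -9 12
-3 -8 11
-3 -7 10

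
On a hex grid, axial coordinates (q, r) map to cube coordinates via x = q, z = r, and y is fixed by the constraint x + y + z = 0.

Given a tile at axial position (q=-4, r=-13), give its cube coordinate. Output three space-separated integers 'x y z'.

Answer: -4 17 -13

Derivation:
x = q = -4
z = r = -13
y = -x - z = -(-4) - (-13) = 17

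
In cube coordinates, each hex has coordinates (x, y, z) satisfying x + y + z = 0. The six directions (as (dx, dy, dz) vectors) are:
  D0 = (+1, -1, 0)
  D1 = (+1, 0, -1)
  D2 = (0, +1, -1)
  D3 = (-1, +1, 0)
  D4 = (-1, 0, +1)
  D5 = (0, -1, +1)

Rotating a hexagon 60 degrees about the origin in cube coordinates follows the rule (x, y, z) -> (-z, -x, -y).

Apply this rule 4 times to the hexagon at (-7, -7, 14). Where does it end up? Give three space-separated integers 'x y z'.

Answer: 14 -7 -7

Derivation:
Start: (-7, -7, 14)
Step 1: (-7, -7, 14) -> (-(14), -(-7), -(-7)) = (-14, 7, 7)
Step 2: (-14, 7, 7) -> (-(7), -(-14), -(7)) = (-7, 14, -7)
Step 3: (-7, 14, -7) -> (-(-7), -(-7), -(14)) = (7, 7, -14)
Step 4: (7, 7, -14) -> (-(-14), -(7), -(7)) = (14, -7, -7)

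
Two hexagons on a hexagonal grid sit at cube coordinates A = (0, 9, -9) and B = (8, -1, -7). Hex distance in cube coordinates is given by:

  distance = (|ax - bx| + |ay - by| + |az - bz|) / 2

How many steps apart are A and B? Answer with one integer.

|ax - bx| = |0 - 8| = 8
|ay - by| = |9 - (-1)| = 10
|az - bz| = |-9 - (-7)| = 2
distance = (8 + 10 + 2) / 2 = 20 / 2 = 10

Answer: 10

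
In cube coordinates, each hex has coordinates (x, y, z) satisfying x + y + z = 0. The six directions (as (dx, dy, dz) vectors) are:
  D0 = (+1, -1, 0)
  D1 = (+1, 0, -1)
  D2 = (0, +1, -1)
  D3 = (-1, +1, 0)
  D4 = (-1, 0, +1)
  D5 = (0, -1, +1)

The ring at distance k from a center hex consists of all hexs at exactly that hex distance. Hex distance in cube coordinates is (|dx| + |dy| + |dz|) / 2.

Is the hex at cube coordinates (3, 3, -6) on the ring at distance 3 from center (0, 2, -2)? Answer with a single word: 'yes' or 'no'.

|px - cx| = |3 - 0| = 3
|py - cy| = |3 - 2| = 1
|pz - cz| = |-6 - (-2)| = 4
distance = (3+1+4)/2 = 8/2 = 4
radius = 3; distance != radius -> no

Answer: no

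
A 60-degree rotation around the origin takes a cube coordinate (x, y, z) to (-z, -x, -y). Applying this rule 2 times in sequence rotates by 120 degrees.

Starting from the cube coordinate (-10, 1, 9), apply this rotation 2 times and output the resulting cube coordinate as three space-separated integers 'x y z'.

Start: (-10, 1, 9)
Step 1: (-10, 1, 9) -> (-(9), -(-10), -(1)) = (-9, 10, -1)
Step 2: (-9, 10, -1) -> (-(-1), -(-9), -(10)) = (1, 9, -10)

Answer: 1 9 -10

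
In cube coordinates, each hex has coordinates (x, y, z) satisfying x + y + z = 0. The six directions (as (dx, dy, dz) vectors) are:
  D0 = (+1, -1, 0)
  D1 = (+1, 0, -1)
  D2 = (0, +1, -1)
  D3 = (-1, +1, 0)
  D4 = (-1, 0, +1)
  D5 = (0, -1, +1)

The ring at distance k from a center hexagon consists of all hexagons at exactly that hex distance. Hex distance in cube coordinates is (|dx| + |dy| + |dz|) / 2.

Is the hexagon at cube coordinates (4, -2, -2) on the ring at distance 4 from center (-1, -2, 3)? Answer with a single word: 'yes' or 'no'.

Answer: no

Derivation:
|px - cx| = |4 - (-1)| = 5
|py - cy| = |-2 - (-2)| = 0
|pz - cz| = |-2 - 3| = 5
distance = (5+0+5)/2 = 10/2 = 5
radius = 4; distance != radius -> no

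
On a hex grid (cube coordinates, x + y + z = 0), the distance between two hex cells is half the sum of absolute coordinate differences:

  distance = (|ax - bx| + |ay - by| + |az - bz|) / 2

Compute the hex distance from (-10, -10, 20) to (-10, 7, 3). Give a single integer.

|ax - bx| = |-10 - (-10)| = 0
|ay - by| = |-10 - 7| = 17
|az - bz| = |20 - 3| = 17
distance = (0 + 17 + 17) / 2 = 34 / 2 = 17

Answer: 17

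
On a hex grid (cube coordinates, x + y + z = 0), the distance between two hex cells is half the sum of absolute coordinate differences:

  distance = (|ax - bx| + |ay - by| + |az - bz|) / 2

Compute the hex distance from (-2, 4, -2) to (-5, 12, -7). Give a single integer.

Answer: 8

Derivation:
|ax - bx| = |-2 - (-5)| = 3
|ay - by| = |4 - 12| = 8
|az - bz| = |-2 - (-7)| = 5
distance = (3 + 8 + 5) / 2 = 16 / 2 = 8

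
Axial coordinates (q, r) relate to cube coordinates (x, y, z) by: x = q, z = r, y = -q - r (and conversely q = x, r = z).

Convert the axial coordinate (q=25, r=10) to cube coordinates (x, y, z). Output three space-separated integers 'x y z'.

Answer: 25 -35 10

Derivation:
x = q = 25
z = r = 10
y = -x - z = -(25) - (10) = -35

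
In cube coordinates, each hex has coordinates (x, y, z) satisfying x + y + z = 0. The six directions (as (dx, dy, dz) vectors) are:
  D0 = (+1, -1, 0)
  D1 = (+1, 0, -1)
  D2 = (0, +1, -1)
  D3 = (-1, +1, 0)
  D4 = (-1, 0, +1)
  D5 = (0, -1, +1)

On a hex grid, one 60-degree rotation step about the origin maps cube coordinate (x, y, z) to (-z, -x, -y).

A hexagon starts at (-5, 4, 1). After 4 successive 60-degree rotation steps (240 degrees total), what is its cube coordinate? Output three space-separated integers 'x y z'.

Start: (-5, 4, 1)
Step 1: (-5, 4, 1) -> (-(1), -(-5), -(4)) = (-1, 5, -4)
Step 2: (-1, 5, -4) -> (-(-4), -(-1), -(5)) = (4, 1, -5)
Step 3: (4, 1, -5) -> (-(-5), -(4), -(1)) = (5, -4, -1)
Step 4: (5, -4, -1) -> (-(-1), -(5), -(-4)) = (1, -5, 4)

Answer: 1 -5 4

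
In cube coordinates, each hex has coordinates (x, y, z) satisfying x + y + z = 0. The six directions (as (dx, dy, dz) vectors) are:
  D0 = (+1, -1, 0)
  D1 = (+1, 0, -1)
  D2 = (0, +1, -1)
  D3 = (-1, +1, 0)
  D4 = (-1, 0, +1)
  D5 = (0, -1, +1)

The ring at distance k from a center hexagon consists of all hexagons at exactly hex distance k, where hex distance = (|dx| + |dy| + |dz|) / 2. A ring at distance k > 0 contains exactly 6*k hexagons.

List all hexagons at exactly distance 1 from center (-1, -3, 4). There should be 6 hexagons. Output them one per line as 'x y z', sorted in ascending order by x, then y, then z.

Walk ring at distance 1 from (-1, -3, 4):
Start at center + D4*1 = (-2, -3, 5)
  hex 0: (-2, -3, 5)
  hex 1: (-1, -4, 5)
  hex 2: (0, -4, 4)
  hex 3: (0, -3, 3)
  hex 4: (-1, -2, 3)
  hex 5: (-2, -2, 4)
Sorted: 6 hexes.

Answer: -2 -3 5
-2 -2 4
-1 -4 5
-1 -2 3
0 -4 4
0 -3 3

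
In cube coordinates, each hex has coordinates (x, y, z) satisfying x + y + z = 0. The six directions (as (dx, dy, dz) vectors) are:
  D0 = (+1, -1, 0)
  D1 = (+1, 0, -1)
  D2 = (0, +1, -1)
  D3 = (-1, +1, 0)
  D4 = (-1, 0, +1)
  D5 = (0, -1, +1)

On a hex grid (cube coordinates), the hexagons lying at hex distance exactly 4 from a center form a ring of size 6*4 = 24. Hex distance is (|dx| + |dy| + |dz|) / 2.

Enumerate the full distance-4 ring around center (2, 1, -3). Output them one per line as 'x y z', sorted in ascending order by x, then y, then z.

Answer: -2 1 1
-2 2 0
-2 3 -1
-2 4 -2
-2 5 -3
-1 0 1
-1 5 -4
0 -1 1
0 5 -5
1 -2 1
1 5 -6
2 -3 1
2 5 -7
3 -3 0
3 4 -7
4 -3 -1
4 3 -7
5 -3 -2
5 2 -7
6 -3 -3
6 -2 -4
6 -1 -5
6 0 -6
6 1 -7

Derivation:
Walk ring at distance 4 from (2, 1, -3):
Start at center + D4*4 = (-2, 1, 1)
  hex 0: (-2, 1, 1)
  hex 1: (-1, 0, 1)
  hex 2: (0, -1, 1)
  hex 3: (1, -2, 1)
  hex 4: (2, -3, 1)
  hex 5: (3, -3, 0)
  hex 6: (4, -3, -1)
  hex 7: (5, -3, -2)
  hex 8: (6, -3, -3)
  hex 9: (6, -2, -4)
  hex 10: (6, -1, -5)
  hex 11: (6, 0, -6)
  hex 12: (6, 1, -7)
  hex 13: (5, 2, -7)
  hex 14: (4, 3, -7)
  hex 15: (3, 4, -7)
  hex 16: (2, 5, -7)
  hex 17: (1, 5, -6)
  hex 18: (0, 5, -5)
  hex 19: (-1, 5, -4)
  hex 20: (-2, 5, -3)
  hex 21: (-2, 4, -2)
  hex 22: (-2, 3, -1)
  hex 23: (-2, 2, 0)
Sorted: 24 hexes.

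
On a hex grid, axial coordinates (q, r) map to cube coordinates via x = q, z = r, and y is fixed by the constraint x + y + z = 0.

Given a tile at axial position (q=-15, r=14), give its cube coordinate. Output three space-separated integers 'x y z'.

Answer: -15 1 14

Derivation:
x = q = -15
z = r = 14
y = -x - z = -(-15) - (14) = 1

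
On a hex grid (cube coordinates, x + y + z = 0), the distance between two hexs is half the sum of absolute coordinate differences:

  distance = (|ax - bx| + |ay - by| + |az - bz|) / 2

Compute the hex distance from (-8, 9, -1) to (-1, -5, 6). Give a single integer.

Answer: 14

Derivation:
|ax - bx| = |-8 - (-1)| = 7
|ay - by| = |9 - (-5)| = 14
|az - bz| = |-1 - 6| = 7
distance = (7 + 14 + 7) / 2 = 28 / 2 = 14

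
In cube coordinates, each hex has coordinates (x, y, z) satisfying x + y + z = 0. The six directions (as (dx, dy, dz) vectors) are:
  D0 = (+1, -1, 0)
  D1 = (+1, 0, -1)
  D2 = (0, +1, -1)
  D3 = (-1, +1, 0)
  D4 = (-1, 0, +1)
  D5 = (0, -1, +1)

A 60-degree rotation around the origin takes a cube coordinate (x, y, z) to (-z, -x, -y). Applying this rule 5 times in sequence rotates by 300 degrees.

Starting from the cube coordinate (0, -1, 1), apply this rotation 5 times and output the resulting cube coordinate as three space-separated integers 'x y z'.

Answer: 1 -1 0

Derivation:
Start: (0, -1, 1)
Step 1: (0, -1, 1) -> (-(1), -(0), -(-1)) = (-1, 0, 1)
Step 2: (-1, 0, 1) -> (-(1), -(-1), -(0)) = (-1, 1, 0)
Step 3: (-1, 1, 0) -> (-(0), -(-1), -(1)) = (0, 1, -1)
Step 4: (0, 1, -1) -> (-(-1), -(0), -(1)) = (1, 0, -1)
Step 5: (1, 0, -1) -> (-(-1), -(1), -(0)) = (1, -1, 0)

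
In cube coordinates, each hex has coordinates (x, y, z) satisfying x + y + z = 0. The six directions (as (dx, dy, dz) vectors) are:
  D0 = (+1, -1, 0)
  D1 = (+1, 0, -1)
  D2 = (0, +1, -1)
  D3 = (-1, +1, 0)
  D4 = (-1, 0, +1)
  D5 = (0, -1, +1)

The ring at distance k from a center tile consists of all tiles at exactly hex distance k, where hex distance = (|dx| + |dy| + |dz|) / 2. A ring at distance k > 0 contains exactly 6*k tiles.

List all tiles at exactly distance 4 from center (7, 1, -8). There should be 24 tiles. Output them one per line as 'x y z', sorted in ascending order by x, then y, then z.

Walk ring at distance 4 from (7, 1, -8):
Start at center + D4*4 = (3, 1, -4)
  hex 0: (3, 1, -4)
  hex 1: (4, 0, -4)
  hex 2: (5, -1, -4)
  hex 3: (6, -2, -4)
  hex 4: (7, -3, -4)
  hex 5: (8, -3, -5)
  hex 6: (9, -3, -6)
  hex 7: (10, -3, -7)
  hex 8: (11, -3, -8)
  hex 9: (11, -2, -9)
  hex 10: (11, -1, -10)
  hex 11: (11, 0, -11)
  hex 12: (11, 1, -12)
  hex 13: (10, 2, -12)
  hex 14: (9, 3, -12)
  hex 15: (8, 4, -12)
  hex 16: (7, 5, -12)
  hex 17: (6, 5, -11)
  hex 18: (5, 5, -10)
  hex 19: (4, 5, -9)
  hex 20: (3, 5, -8)
  hex 21: (3, 4, -7)
  hex 22: (3, 3, -6)
  hex 23: (3, 2, -5)
Sorted: 24 hexes.

Answer: 3 1 -4
3 2 -5
3 3 -6
3 4 -7
3 5 -8
4 0 -4
4 5 -9
5 -1 -4
5 5 -10
6 -2 -4
6 5 -11
7 -3 -4
7 5 -12
8 -3 -5
8 4 -12
9 -3 -6
9 3 -12
10 -3 -7
10 2 -12
11 -3 -8
11 -2 -9
11 -1 -10
11 0 -11
11 1 -12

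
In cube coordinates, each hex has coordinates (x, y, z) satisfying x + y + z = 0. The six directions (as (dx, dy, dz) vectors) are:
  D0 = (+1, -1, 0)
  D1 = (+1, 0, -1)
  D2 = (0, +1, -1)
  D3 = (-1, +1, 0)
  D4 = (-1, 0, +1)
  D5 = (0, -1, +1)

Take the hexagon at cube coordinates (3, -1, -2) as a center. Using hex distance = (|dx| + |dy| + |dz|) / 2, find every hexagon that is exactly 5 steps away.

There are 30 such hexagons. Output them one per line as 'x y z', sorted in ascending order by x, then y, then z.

Answer: -2 -1 3
-2 0 2
-2 1 1
-2 2 0
-2 3 -1
-2 4 -2
-1 -2 3
-1 4 -3
0 -3 3
0 4 -4
1 -4 3
1 4 -5
2 -5 3
2 4 -6
3 -6 3
3 4 -7
4 -6 2
4 3 -7
5 -6 1
5 2 -7
6 -6 0
6 1 -7
7 -6 -1
7 0 -7
8 -6 -2
8 -5 -3
8 -4 -4
8 -3 -5
8 -2 -6
8 -1 -7

Derivation:
Walk ring at distance 5 from (3, -1, -2):
Start at center + D4*5 = (-2, -1, 3)
  hex 0: (-2, -1, 3)
  hex 1: (-1, -2, 3)
  hex 2: (0, -3, 3)
  hex 3: (1, -4, 3)
  hex 4: (2, -5, 3)
  hex 5: (3, -6, 3)
  hex 6: (4, -6, 2)
  hex 7: (5, -6, 1)
  hex 8: (6, -6, 0)
  hex 9: (7, -6, -1)
  hex 10: (8, -6, -2)
  hex 11: (8, -5, -3)
  hex 12: (8, -4, -4)
  hex 13: (8, -3, -5)
  hex 14: (8, -2, -6)
  hex 15: (8, -1, -7)
  hex 16: (7, 0, -7)
  hex 17: (6, 1, -7)
  hex 18: (5, 2, -7)
  hex 19: (4, 3, -7)
  hex 20: (3, 4, -7)
  hex 21: (2, 4, -6)
  hex 22: (1, 4, -5)
  hex 23: (0, 4, -4)
  hex 24: (-1, 4, -3)
  hex 25: (-2, 4, -2)
  hex 26: (-2, 3, -1)
  hex 27: (-2, 2, 0)
  hex 28: (-2, 1, 1)
  hex 29: (-2, 0, 2)
Sorted: 30 hexes.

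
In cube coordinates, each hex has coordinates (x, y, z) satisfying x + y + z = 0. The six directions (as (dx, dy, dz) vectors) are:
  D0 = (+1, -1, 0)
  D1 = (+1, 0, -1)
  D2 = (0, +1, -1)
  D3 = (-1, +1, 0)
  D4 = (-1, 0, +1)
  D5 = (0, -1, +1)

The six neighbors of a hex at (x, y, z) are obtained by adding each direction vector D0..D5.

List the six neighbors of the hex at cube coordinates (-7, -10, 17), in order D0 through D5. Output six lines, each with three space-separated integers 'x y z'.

Answer: -6 -11 17
-6 -10 16
-7 -9 16
-8 -9 17
-8 -10 18
-7 -11 18

Derivation:
Center: (-7, -10, 17). Add each direction:
  D0: (-7, -10, 17) + (1, -1, 0) = (-6, -11, 17)
  D1: (-7, -10, 17) + (1, 0, -1) = (-6, -10, 16)
  D2: (-7, -10, 17) + (0, 1, -1) = (-7, -9, 16)
  D3: (-7, -10, 17) + (-1, 1, 0) = (-8, -9, 17)
  D4: (-7, -10, 17) + (-1, 0, 1) = (-8, -10, 18)
  D5: (-7, -10, 17) + (0, -1, 1) = (-7, -11, 18)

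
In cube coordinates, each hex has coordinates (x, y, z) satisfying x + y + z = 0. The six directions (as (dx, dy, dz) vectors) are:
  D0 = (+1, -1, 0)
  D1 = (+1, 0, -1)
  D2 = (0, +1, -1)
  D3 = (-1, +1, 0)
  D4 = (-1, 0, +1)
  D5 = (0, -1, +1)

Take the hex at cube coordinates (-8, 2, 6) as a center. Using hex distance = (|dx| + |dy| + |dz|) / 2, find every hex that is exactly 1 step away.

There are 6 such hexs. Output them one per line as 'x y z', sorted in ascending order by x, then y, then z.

Walk ring at distance 1 from (-8, 2, 6):
Start at center + D4*1 = (-9, 2, 7)
  hex 0: (-9, 2, 7)
  hex 1: (-8, 1, 7)
  hex 2: (-7, 1, 6)
  hex 3: (-7, 2, 5)
  hex 4: (-8, 3, 5)
  hex 5: (-9, 3, 6)
Sorted: 6 hexes.

Answer: -9 2 7
-9 3 6
-8 1 7
-8 3 5
-7 1 6
-7 2 5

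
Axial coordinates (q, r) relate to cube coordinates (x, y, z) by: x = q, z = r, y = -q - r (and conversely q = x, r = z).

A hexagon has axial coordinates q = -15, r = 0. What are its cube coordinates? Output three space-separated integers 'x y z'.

Answer: -15 15 0

Derivation:
x = q = -15
z = r = 0
y = -x - z = -(-15) - (0) = 15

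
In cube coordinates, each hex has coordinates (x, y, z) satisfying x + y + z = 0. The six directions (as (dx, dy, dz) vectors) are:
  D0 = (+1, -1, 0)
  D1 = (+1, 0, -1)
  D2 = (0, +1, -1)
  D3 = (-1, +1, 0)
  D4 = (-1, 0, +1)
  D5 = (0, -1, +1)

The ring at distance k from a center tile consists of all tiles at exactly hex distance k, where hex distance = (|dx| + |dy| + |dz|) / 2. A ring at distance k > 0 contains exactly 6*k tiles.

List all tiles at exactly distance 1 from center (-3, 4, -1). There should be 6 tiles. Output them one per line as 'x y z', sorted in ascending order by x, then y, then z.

Answer: -4 4 0
-4 5 -1
-3 3 0
-3 5 -2
-2 3 -1
-2 4 -2

Derivation:
Walk ring at distance 1 from (-3, 4, -1):
Start at center + D4*1 = (-4, 4, 0)
  hex 0: (-4, 4, 0)
  hex 1: (-3, 3, 0)
  hex 2: (-2, 3, -1)
  hex 3: (-2, 4, -2)
  hex 4: (-3, 5, -2)
  hex 5: (-4, 5, -1)
Sorted: 6 hexes.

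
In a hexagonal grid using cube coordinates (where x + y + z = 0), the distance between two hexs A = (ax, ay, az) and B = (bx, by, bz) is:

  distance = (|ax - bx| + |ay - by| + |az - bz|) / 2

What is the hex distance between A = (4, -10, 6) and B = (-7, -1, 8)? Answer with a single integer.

|ax - bx| = |4 - (-7)| = 11
|ay - by| = |-10 - (-1)| = 9
|az - bz| = |6 - 8| = 2
distance = (11 + 9 + 2) / 2 = 22 / 2 = 11

Answer: 11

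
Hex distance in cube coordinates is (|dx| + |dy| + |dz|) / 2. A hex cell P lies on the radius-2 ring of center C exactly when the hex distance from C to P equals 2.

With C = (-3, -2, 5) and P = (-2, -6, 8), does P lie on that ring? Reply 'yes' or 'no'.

Answer: no

Derivation:
|px - cx| = |-2 - (-3)| = 1
|py - cy| = |-6 - (-2)| = 4
|pz - cz| = |8 - 5| = 3
distance = (1+4+3)/2 = 8/2 = 4
radius = 2; distance != radius -> no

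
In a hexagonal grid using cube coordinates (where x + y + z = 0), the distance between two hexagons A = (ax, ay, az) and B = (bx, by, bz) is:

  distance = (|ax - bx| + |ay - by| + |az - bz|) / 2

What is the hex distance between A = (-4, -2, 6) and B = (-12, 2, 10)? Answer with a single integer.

|ax - bx| = |-4 - (-12)| = 8
|ay - by| = |-2 - 2| = 4
|az - bz| = |6 - 10| = 4
distance = (8 + 4 + 4) / 2 = 16 / 2 = 8

Answer: 8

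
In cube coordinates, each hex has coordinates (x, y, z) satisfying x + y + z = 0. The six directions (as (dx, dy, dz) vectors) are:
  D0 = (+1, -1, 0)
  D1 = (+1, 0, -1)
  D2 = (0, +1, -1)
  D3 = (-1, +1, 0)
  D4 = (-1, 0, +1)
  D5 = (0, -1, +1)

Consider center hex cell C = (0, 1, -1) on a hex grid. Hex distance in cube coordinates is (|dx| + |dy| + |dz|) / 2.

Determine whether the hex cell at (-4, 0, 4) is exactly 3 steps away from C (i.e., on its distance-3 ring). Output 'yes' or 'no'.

|px - cx| = |-4 - 0| = 4
|py - cy| = |0 - 1| = 1
|pz - cz| = |4 - (-1)| = 5
distance = (4+1+5)/2 = 10/2 = 5
radius = 3; distance != radius -> no

Answer: no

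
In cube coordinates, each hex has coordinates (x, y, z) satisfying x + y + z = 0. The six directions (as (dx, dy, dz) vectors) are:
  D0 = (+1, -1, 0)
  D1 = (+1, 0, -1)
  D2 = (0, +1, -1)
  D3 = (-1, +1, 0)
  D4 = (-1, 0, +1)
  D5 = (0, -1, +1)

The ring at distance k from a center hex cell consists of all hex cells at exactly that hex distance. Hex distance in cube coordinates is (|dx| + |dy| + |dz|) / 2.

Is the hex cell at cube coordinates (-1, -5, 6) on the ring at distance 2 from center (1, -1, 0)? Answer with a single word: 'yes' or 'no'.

|px - cx| = |-1 - 1| = 2
|py - cy| = |-5 - (-1)| = 4
|pz - cz| = |6 - 0| = 6
distance = (2+4+6)/2 = 12/2 = 6
radius = 2; distance != radius -> no

Answer: no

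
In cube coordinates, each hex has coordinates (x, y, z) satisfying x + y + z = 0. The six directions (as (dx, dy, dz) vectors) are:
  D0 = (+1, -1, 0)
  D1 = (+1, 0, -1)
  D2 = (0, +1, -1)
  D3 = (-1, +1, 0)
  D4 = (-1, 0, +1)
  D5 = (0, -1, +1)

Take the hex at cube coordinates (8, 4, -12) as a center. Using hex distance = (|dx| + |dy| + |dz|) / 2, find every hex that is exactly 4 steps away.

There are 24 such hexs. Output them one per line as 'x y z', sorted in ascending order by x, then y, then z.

Answer: 4 4 -8
4 5 -9
4 6 -10
4 7 -11
4 8 -12
5 3 -8
5 8 -13
6 2 -8
6 8 -14
7 1 -8
7 8 -15
8 0 -8
8 8 -16
9 0 -9
9 7 -16
10 0 -10
10 6 -16
11 0 -11
11 5 -16
12 0 -12
12 1 -13
12 2 -14
12 3 -15
12 4 -16

Derivation:
Walk ring at distance 4 from (8, 4, -12):
Start at center + D4*4 = (4, 4, -8)
  hex 0: (4, 4, -8)
  hex 1: (5, 3, -8)
  hex 2: (6, 2, -8)
  hex 3: (7, 1, -8)
  hex 4: (8, 0, -8)
  hex 5: (9, 0, -9)
  hex 6: (10, 0, -10)
  hex 7: (11, 0, -11)
  hex 8: (12, 0, -12)
  hex 9: (12, 1, -13)
  hex 10: (12, 2, -14)
  hex 11: (12, 3, -15)
  hex 12: (12, 4, -16)
  hex 13: (11, 5, -16)
  hex 14: (10, 6, -16)
  hex 15: (9, 7, -16)
  hex 16: (8, 8, -16)
  hex 17: (7, 8, -15)
  hex 18: (6, 8, -14)
  hex 19: (5, 8, -13)
  hex 20: (4, 8, -12)
  hex 21: (4, 7, -11)
  hex 22: (4, 6, -10)
  hex 23: (4, 5, -9)
Sorted: 24 hexes.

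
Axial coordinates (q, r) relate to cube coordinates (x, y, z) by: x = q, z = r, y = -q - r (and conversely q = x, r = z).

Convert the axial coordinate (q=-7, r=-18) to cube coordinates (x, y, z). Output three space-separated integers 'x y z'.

x = q = -7
z = r = -18
y = -x - z = -(-7) - (-18) = 25

Answer: -7 25 -18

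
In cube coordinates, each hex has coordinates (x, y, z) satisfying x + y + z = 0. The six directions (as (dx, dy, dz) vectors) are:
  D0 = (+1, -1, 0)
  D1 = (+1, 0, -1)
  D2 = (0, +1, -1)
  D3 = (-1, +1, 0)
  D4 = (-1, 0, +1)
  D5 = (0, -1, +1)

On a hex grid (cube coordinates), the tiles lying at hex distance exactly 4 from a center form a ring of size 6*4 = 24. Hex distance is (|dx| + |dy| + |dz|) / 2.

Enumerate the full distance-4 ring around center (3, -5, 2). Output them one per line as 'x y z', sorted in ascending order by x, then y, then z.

Answer: -1 -5 6
-1 -4 5
-1 -3 4
-1 -2 3
-1 -1 2
0 -6 6
0 -1 1
1 -7 6
1 -1 0
2 -8 6
2 -1 -1
3 -9 6
3 -1 -2
4 -9 5
4 -2 -2
5 -9 4
5 -3 -2
6 -9 3
6 -4 -2
7 -9 2
7 -8 1
7 -7 0
7 -6 -1
7 -5 -2

Derivation:
Walk ring at distance 4 from (3, -5, 2):
Start at center + D4*4 = (-1, -5, 6)
  hex 0: (-1, -5, 6)
  hex 1: (0, -6, 6)
  hex 2: (1, -7, 6)
  hex 3: (2, -8, 6)
  hex 4: (3, -9, 6)
  hex 5: (4, -9, 5)
  hex 6: (5, -9, 4)
  hex 7: (6, -9, 3)
  hex 8: (7, -9, 2)
  hex 9: (7, -8, 1)
  hex 10: (7, -7, 0)
  hex 11: (7, -6, -1)
  hex 12: (7, -5, -2)
  hex 13: (6, -4, -2)
  hex 14: (5, -3, -2)
  hex 15: (4, -2, -2)
  hex 16: (3, -1, -2)
  hex 17: (2, -1, -1)
  hex 18: (1, -1, 0)
  hex 19: (0, -1, 1)
  hex 20: (-1, -1, 2)
  hex 21: (-1, -2, 3)
  hex 22: (-1, -3, 4)
  hex 23: (-1, -4, 5)
Sorted: 24 hexes.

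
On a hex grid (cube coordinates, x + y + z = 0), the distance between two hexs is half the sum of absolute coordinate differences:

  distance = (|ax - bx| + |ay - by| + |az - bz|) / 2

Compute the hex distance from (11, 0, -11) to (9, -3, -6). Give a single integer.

|ax - bx| = |11 - 9| = 2
|ay - by| = |0 - (-3)| = 3
|az - bz| = |-11 - (-6)| = 5
distance = (2 + 3 + 5) / 2 = 10 / 2 = 5

Answer: 5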